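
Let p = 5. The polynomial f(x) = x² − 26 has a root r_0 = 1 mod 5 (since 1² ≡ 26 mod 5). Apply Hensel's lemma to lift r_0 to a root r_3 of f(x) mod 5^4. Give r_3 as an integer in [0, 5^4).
r_3 = 326 (mod 625)

Hensel's recurrence: r_{i+1} = r_i − f(r_i)·(f′(r_i))^{-1} mod 5^{i+2}, with f′(x) = 2x. Iterate:
  r_0 = 1 (mod 5)
  r_1 = 1 (mod 25)
  r_2 = 76 (mod 125)
  r_3 = 326 (mod 625)
Final: r_3 = 326, and one checks f(r_3) ≡ 0 mod 5^4.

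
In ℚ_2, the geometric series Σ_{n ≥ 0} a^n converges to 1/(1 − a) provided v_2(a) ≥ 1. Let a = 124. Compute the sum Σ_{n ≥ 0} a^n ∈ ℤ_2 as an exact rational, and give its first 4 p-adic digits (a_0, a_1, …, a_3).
Σ a^n = 1/(1 − a) = -1/123;  first 4 digits = (1, 0, 1, 1)

v_2(a) = 2 ≥ 1, so the series converges in ℤ_2 to 1/(1 − a) = 1/(1 − 124) = -1/123. Expand this rational in ℤ_2: compute digits iteratively via d_i = x_i mod 2, x_{i+1} = (x_i − d_i)/2. The first 4 digits are (1, 0, 1, 1).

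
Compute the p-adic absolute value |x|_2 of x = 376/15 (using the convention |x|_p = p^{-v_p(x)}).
|376/15|_2 = 1/8

Step 1 — compute v_2(x) by factoring powers of 2 out of the numerator and denominator: v_2(376/15) = 3. Step 2 — apply |x|_p = p^{-v_p(x)} = 2^{-3} = 1/8.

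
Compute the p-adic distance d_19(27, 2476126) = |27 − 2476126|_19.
d_19(27, 2476126) = 1/2476099

Step 1 — x − y = 27 − 2476126 = -2476099. Step 2 — v_19(-2476099) = 5 (factor: -2476099 = −(19^5 · 1); the sign does not affect v_p). Step 3 — |x − y|_19 = 19^{-5} = 1/2476099.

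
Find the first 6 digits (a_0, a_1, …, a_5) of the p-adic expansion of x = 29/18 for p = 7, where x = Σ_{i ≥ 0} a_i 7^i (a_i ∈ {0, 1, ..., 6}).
(a_0, …, a_5) = (2, 5, 2, 0, 5, 2)

v_7(29/18) = 0 (numerator and denominator both coprime to 7), so x ∈ ℤ_7^×. Compute digits iteratively via a_i = x_i mod 7, x_{i+1} = (x_i − a_i)/7, with x_0 = x:
  x_0 = 29/18;  a_0 = 2;  x_1 = (x_0 − 2)/7 = -1/18
  x_1 = -1/18;  a_1 = 5;  x_2 = (x_1 − 5)/7 = -13/18
  x_2 = -13/18;  a_2 = 2;  x_3 = (x_2 − 2)/7 = -7/18
  x_3 = -7/18;  a_3 = 0;  x_4 = (x_3 − 0)/7 = -1/18
  x_4 = -1/18;  a_4 = 5;  x_5 = (x_4 − 5)/7 = -13/18
  x_5 = -13/18;  a_5 = 2;  x_6 = (x_5 − 2)/7 = -7/18
Digits: (2, 5, 2, 0, 5, 2).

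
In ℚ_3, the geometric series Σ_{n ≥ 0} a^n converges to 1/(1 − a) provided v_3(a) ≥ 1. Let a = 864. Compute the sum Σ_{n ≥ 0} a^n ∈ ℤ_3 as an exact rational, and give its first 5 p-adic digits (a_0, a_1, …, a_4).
Σ a^n = 1/(1 − a) = -1/863;  first 5 digits = (1, 0, 0, 2, 1)

v_3(a) = 3 ≥ 1, so the series converges in ℤ_3 to 1/(1 − a) = 1/(1 − 864) = -1/863. Expand this rational in ℤ_3: compute digits iteratively via d_i = x_i mod 3, x_{i+1} = (x_i − d_i)/3. The first 5 digits are (1, 0, 0, 2, 1).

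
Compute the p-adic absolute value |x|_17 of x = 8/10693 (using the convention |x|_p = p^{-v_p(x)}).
|8/10693|_17 = 289

Step 1 — compute v_17(x) by factoring powers of 17 out of the numerator and denominator: v_17(8/10693) = -2. Step 2 — apply |x|_p = p^{-v_p(x)} = 17^{2} = 289.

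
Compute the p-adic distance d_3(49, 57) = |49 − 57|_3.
d_3(49, 57) = 1

Step 1 — x − y = 49 − 57 = -8. Step 2 — v_3(-8) = 0 (factor: -8 = −(3^0 · 8); the sign does not affect v_p). Step 3 — |x − y|_3 = 3^{0} = 1.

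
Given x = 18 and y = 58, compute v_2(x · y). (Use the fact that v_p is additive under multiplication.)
v_2(1044) = 2

v_p(x) = 1 (factor: 18 = 2^1 · 9); v_p(y) = 1 (factor: 58 = 2^1 · 29). Additivity: v_p(xy) = v_p(x) + v_p(y) = 1 + 1 = 2. (Direct check: xy = 1044 = 2^2 · (261).)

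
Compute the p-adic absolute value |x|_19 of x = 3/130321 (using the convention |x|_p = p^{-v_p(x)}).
|3/130321|_19 = 130321

Step 1 — compute v_19(x) by factoring powers of 19 out of the numerator and denominator: v_19(3/130321) = -4. Step 2 — apply |x|_p = p^{-v_p(x)} = 19^{4} = 130321.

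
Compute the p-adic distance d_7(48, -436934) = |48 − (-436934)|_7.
d_7(48, -436934) = 1/16807

Step 1 — x − y = 48 − (-436934) = 436982. Step 2 — v_7(436982) = 5 (factor: 436982 = (7^5 · 26); the sign does not affect v_p). Step 3 — |x − y|_7 = 7^{-5} = 1/16807.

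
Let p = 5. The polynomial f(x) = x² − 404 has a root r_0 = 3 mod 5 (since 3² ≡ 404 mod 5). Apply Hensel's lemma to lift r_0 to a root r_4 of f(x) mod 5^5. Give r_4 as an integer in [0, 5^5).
r_4 = 2398 (mod 3125)

Hensel's recurrence: r_{i+1} = r_i − f(r_i)·(f′(r_i))^{-1} mod 5^{i+2}, with f′(x) = 2x. Iterate:
  r_0 = 3 (mod 5)
  r_1 = 23 (mod 25)
  r_2 = 23 (mod 125)
  r_3 = 523 (mod 625)
  r_4 = 2398 (mod 3125)
Final: r_4 = 2398, and one checks f(r_4) ≡ 0 mod 5^5.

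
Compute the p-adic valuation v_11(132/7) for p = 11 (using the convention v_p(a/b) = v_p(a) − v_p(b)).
v_11(132/7) = 1

Factor powers of 11 from the numerator and denominator of the reduced fraction: 132 = 11^1 · 12 and 7 = 11^0 · 7. Apply v_p(a/b) = v_p(a) − v_p(b): v_11(132/7) = 1 − 0 = 1.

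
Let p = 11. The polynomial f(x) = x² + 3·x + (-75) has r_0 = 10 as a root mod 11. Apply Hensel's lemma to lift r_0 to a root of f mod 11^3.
r_2 = 802 (mod 1331)

Hensel: r_{i+1} = r_i − f(r_i)·(f′(r_i))^{-1} mod 11^{i+2}, f′(x) = 2x + 3. Iterate:
  r_0 = 10 (mod 11)
  r_1 = 76 (mod 121)
  r_2 = 802 (mod 1331)
Final: r = 802 satisfies f(r) ≡ 0 mod 11^3.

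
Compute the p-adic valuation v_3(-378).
v_3(-378) = 3

v_3(n) is the largest exponent k such that 3^k divides n. Factor out: -378 = -3^3 · 14. (Sign doesn't affect v_p.) So v_3(-378) = 3.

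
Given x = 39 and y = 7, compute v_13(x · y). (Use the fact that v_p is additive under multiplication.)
v_13(273) = 1

v_p(x) = 1 (factor: 39 = 13^1 · 3); v_p(y) = 0 (factor: 7 = 13^0 · 7). Additivity: v_p(xy) = v_p(x) + v_p(y) = 1 + 0 = 1. (Direct check: xy = 273 = 13^1 · (21).)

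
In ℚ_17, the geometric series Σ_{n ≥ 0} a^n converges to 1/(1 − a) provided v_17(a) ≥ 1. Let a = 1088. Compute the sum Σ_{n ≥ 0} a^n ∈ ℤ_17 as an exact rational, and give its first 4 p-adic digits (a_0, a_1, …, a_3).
Σ a^n = 1/(1 − a) = -1/1087;  first 4 digits = (1, 13, 2, 7)

v_17(a) = 1 ≥ 1, so the series converges in ℤ_17 to 1/(1 − a) = 1/(1 − 1088) = -1/1087. Expand this rational in ℤ_17: compute digits iteratively via d_i = x_i mod 17, x_{i+1} = (x_i − d_i)/17. The first 4 digits are (1, 13, 2, 7).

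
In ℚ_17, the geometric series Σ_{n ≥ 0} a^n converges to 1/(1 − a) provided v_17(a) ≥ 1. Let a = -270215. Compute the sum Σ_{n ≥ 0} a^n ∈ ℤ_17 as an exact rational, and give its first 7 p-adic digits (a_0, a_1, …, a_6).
Σ a^n = 1/(1 − a) = 1/270216;  first 7 digits = (1, 0, 0, 13, 13, 16, 15)

v_17(a) = 3 ≥ 1, so the series converges in ℤ_17 to 1/(1 − a) = 1/(1 − (-270215)) = 1/270216. Expand this rational in ℤ_17: compute digits iteratively via d_i = x_i mod 17, x_{i+1} = (x_i − d_i)/17. The first 7 digits are (1, 0, 0, 13, 13, 16, 15).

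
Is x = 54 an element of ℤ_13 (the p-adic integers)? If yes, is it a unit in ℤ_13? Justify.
x ∈ ℤ_13^× (unit); v_13(x) = 0

ℤ_13 = {x ∈ ℚ_13 : v_13(x) ≥ 0} and ℤ_13^× = {x ∈ ℤ_13 : v_13(x) = 0}. Here v_13(54) = v_13(num) − v_13(den) = 0; compare against these criteria.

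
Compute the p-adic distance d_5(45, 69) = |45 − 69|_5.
d_5(45, 69) = 1

Step 1 — x − y = 45 − 69 = -24. Step 2 — v_5(-24) = 0 (factor: -24 = −(5^0 · 24); the sign does not affect v_p). Step 3 — |x − y|_5 = 5^{0} = 1.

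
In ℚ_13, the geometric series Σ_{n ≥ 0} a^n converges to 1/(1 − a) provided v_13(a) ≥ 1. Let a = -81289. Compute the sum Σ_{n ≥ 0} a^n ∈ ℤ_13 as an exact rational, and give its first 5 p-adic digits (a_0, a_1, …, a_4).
Σ a^n = 1/(1 − a) = 1/81290;  first 5 digits = (1, 0, 0, 2, 10)

v_13(a) = 3 ≥ 1, so the series converges in ℤ_13 to 1/(1 − a) = 1/(1 − (-81289)) = 1/81290. Expand this rational in ℤ_13: compute digits iteratively via d_i = x_i mod 13, x_{i+1} = (x_i − d_i)/13. The first 5 digits are (1, 0, 0, 2, 10).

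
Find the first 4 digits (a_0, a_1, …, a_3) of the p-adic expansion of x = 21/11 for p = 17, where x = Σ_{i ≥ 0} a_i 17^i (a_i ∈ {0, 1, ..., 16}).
(a_0, …, a_3) = (5, 6, 12, 7)

v_17(21/11) = 0 (numerator and denominator both coprime to 17), so x ∈ ℤ_17^×. Compute digits iteratively via a_i = x_i mod 17, x_{i+1} = (x_i − a_i)/17, with x_0 = x:
  x_0 = 21/11;  a_0 = 5;  x_1 = (x_0 − 5)/17 = -2/11
  x_1 = -2/11;  a_1 = 6;  x_2 = (x_1 − 6)/17 = -4/11
  x_2 = -4/11;  a_2 = 12;  x_3 = (x_2 − 12)/17 = -8/11
  x_3 = -8/11;  a_3 = 7;  x_4 = (x_3 − 7)/17 = -5/11
Digits: (5, 6, 12, 7).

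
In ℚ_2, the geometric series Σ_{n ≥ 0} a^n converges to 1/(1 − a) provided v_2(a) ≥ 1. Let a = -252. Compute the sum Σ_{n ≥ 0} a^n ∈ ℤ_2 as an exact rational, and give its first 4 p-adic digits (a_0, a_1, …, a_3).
Σ a^n = 1/(1 − a) = 1/253;  first 4 digits = (1, 0, 1, 0)

v_2(a) = 2 ≥ 1, so the series converges in ℤ_2 to 1/(1 − a) = 1/(1 − (-252)) = 1/253. Expand this rational in ℤ_2: compute digits iteratively via d_i = x_i mod 2, x_{i+1} = (x_i − d_i)/2. The first 4 digits are (1, 0, 1, 0).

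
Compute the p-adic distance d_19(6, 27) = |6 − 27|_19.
d_19(6, 27) = 1

Step 1 — x − y = 6 − 27 = -21. Step 2 — v_19(-21) = 0 (factor: -21 = −(19^0 · 21); the sign does not affect v_p). Step 3 — |x − y|_19 = 19^{0} = 1.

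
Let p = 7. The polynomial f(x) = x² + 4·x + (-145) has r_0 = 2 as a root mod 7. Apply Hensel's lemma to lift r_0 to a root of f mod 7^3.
r_2 = 37 (mod 343)

Hensel: r_{i+1} = r_i − f(r_i)·(f′(r_i))^{-1} mod 7^{i+2}, f′(x) = 2x + 4. Iterate:
  r_0 = 2 (mod 7)
  r_1 = 37 (mod 49)
  r_2 = 37 (mod 343)
Final: r = 37 satisfies f(r) ≡ 0 mod 7^3.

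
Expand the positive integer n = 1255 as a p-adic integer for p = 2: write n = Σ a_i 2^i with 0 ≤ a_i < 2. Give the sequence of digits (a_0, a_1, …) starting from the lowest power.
(a_0, a_1, …) = (1, 1, 1, 0, 0, 1, 1, 1, 0, 0, 1)

Repeated division by 2 gives the digits low-to-high: 1255 = 1 + 1·2^1 + 1·2^2 + 1·2^5 + 1·2^6 + 1·2^7 + 1·2^10. Digit sequence: (1, 1, 1, 0, 0, 1, 1, 1, 0, 0, 1).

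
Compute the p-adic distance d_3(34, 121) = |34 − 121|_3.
d_3(34, 121) = 1/3

Step 1 — x − y = 34 − 121 = -87. Step 2 — v_3(-87) = 1 (factor: -87 = −(3^1 · 29); the sign does not affect v_p). Step 3 — |x − y|_3 = 3^{-1} = 1/3.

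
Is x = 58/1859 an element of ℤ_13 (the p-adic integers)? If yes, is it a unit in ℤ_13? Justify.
x ∉ ℤ_13 (v_13(x) = -2 < 0)

ℤ_13 = {x ∈ ℚ_13 : v_13(x) ≥ 0} and ℤ_13^× = {x ∈ ℤ_13 : v_13(x) = 0}. Here v_13(58/1859) = v_13(num) − v_13(den) = -2; compare against these criteria.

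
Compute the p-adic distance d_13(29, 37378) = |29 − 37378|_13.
d_13(29, 37378) = 1/2197

Step 1 — x − y = 29 − 37378 = -37349. Step 2 — v_13(-37349) = 3 (factor: -37349 = −(13^3 · 17); the sign does not affect v_p). Step 3 — |x − y|_13 = 13^{-3} = 1/2197.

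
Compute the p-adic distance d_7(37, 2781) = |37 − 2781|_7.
d_7(37, 2781) = 1/343

Step 1 — x − y = 37 − 2781 = -2744. Step 2 — v_7(-2744) = 3 (factor: -2744 = −(7^3 · 8); the sign does not affect v_p). Step 3 — |x − y|_7 = 7^{-3} = 1/343.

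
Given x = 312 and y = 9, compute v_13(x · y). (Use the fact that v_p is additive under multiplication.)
v_13(2808) = 1

v_p(x) = 1 (factor: 312 = 13^1 · 24); v_p(y) = 0 (factor: 9 = 13^0 · 9). Additivity: v_p(xy) = v_p(x) + v_p(y) = 1 + 0 = 1. (Direct check: xy = 2808 = 13^1 · (216).)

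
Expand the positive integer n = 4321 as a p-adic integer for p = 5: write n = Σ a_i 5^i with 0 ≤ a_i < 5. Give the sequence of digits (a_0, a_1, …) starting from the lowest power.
(a_0, a_1, …) = (1, 4, 2, 4, 1, 1)

Repeated division by 5 gives the digits low-to-high: 4321 = 1 + 4·5^1 + 2·5^2 + 4·5^3 + 1·5^4 + 1·5^5. Digit sequence: (1, 4, 2, 4, 1, 1).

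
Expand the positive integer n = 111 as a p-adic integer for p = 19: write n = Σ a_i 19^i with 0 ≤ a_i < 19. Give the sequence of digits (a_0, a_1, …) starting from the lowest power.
(a_0, a_1, …) = (16, 5)

Repeated division by 19 gives the digits low-to-high: 111 = 16 + 5·19^1. Digit sequence: (16, 5).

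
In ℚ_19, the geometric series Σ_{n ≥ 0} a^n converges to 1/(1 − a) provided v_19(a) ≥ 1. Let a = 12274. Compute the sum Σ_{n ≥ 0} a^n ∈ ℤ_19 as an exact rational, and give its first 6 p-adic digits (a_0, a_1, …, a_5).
Σ a^n = 1/(1 − a) = -1/12273;  first 6 digits = (1, 0, 15, 1, 16, 3)

v_19(a) = 2 ≥ 1, so the series converges in ℤ_19 to 1/(1 − a) = 1/(1 − 12274) = -1/12273. Expand this rational in ℤ_19: compute digits iteratively via d_i = x_i mod 19, x_{i+1} = (x_i − d_i)/19. The first 6 digits are (1, 0, 15, 1, 16, 3).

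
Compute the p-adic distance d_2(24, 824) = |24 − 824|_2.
d_2(24, 824) = 1/32

Step 1 — x − y = 24 − 824 = -800. Step 2 — v_2(-800) = 5 (factor: -800 = −(2^5 · 25); the sign does not affect v_p). Step 3 — |x − y|_2 = 2^{-5} = 1/32.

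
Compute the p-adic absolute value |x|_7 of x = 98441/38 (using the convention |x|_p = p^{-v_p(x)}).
|98441/38|_7 = 1/2401

Step 1 — compute v_7(x) by factoring powers of 7 out of the numerator and denominator: v_7(98441/38) = 4. Step 2 — apply |x|_p = p^{-v_p(x)} = 7^{-4} = 1/2401.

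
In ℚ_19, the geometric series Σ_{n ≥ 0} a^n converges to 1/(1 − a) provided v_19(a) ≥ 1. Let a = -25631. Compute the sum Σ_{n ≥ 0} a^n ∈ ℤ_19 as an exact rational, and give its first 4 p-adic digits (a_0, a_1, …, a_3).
Σ a^n = 1/(1 − a) = 1/25632;  first 4 digits = (1, 0, 5, 15)

v_19(a) = 2 ≥ 1, so the series converges in ℤ_19 to 1/(1 − a) = 1/(1 − (-25631)) = 1/25632. Expand this rational in ℤ_19: compute digits iteratively via d_i = x_i mod 19, x_{i+1} = (x_i − d_i)/19. The first 4 digits are (1, 0, 5, 15).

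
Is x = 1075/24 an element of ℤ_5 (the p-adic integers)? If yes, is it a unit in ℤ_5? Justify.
x ∈ ℤ_5 but not a unit; v_5(x) = 2 > 0

ℤ_5 = {x ∈ ℚ_5 : v_5(x) ≥ 0} and ℤ_5^× = {x ∈ ℤ_5 : v_5(x) = 0}. Here v_5(1075/24) = v_5(num) − v_5(den) = 2; compare against these criteria.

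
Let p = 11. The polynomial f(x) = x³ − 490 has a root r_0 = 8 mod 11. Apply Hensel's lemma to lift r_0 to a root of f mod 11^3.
r_2 = 778 (mod 1331)

Hensel: r_{i+1} = r_i − f(r_i)/f′(r_i) mod 11^{i+2}, where f′(x) = 3x². Iterate:
  r_0 = 8 (mod 11)
  r_1 = 52 (mod 121)
  r_2 = 778 (mod 1331)
Final: r = 778 with f(r) ≡ 0 mod 11^3.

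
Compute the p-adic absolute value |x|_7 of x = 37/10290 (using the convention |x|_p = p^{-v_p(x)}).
|37/10290|_7 = 343

Step 1 — compute v_7(x) by factoring powers of 7 out of the numerator and denominator: v_7(37/10290) = -3. Step 2 — apply |x|_p = p^{-v_p(x)} = 7^{3} = 343.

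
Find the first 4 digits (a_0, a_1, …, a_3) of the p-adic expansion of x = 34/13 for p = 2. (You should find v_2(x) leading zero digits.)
(a_0, …, a_3) = (0, 1, 0, 1)

v_2(34/13) = 1, so a_0 = ... = a_0 = 0. Factor out: x = 2^1 · u with u = 17/13 a unit in ℤ_2. Expand u iteratively via a_{v+i} = u_i mod 2, u_{i+1} = (u_i − a_{v+i})/2:
  u_0 = 17/13;  a_1 = 1;  u_1 = (u_0 − 1)/2 = 2/13
  u_1 = 2/13;  a_2 = 0;  u_2 = (u_1 − 0)/2 = 1/13
  u_2 = 1/13;  a_3 = 1;  u_3 = (u_2 − 1)/2 = -6/13
Digits: (0, 1, 0, 1).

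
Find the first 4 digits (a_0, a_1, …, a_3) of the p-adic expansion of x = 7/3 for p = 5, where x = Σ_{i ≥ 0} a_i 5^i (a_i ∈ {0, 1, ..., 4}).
(a_0, …, a_3) = (4, 3, 1, 3)

v_5(7/3) = 0 (numerator and denominator both coprime to 5), so x ∈ ℤ_5^×. Compute digits iteratively via a_i = x_i mod 5, x_{i+1} = (x_i − a_i)/5, with x_0 = x:
  x_0 = 7/3;  a_0 = 4;  x_1 = (x_0 − 4)/5 = -1/3
  x_1 = -1/3;  a_1 = 3;  x_2 = (x_1 − 3)/5 = -2/3
  x_2 = -2/3;  a_2 = 1;  x_3 = (x_2 − 1)/5 = -1/3
  x_3 = -1/3;  a_3 = 3;  x_4 = (x_3 − 3)/5 = -2/3
Digits: (4, 3, 1, 3).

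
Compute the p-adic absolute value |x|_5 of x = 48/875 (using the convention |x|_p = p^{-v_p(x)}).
|48/875|_5 = 125

Step 1 — compute v_5(x) by factoring powers of 5 out of the numerator and denominator: v_5(48/875) = -3. Step 2 — apply |x|_p = p^{-v_p(x)} = 5^{3} = 125.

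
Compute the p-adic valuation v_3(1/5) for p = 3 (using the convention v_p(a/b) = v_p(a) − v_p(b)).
v_3(1/5) = 0

Factor powers of 3 from the numerator and denominator of the reduced fraction: 1 = 3^0 · 1 and 5 = 3^0 · 5. Apply v_p(a/b) = v_p(a) − v_p(b): v_3(1/5) = 0 − 0 = 0.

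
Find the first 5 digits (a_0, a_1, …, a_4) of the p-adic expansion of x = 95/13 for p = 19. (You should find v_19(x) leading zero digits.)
(a_0, …, a_4) = (0, 15, 8, 1, 16)

v_19(95/13) = 1, so a_0 = ... = a_0 = 0. Factor out: x = 19^1 · u with u = 5/13 a unit in ℤ_19. Expand u iteratively via a_{v+i} = u_i mod 19, u_{i+1} = (u_i − a_{v+i})/19:
  u_0 = 5/13;  a_1 = 15;  u_1 = (u_0 − 15)/19 = -10/13
  u_1 = -10/13;  a_2 = 8;  u_2 = (u_1 − 8)/19 = -6/13
  u_2 = -6/13;  a_3 = 1;  u_3 = (u_2 − 1)/19 = -1/13
  u_3 = -1/13;  a_4 = 16;  u_4 = (u_3 − 16)/19 = -11/13
Digits: (0, 15, 8, 1, 16).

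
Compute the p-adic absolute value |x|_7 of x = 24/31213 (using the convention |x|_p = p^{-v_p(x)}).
|24/31213|_7 = 2401

Step 1 — compute v_7(x) by factoring powers of 7 out of the numerator and denominator: v_7(24/31213) = -4. Step 2 — apply |x|_p = p^{-v_p(x)} = 7^{4} = 2401.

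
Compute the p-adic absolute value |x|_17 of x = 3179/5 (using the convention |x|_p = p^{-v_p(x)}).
|3179/5|_17 = 1/289

Step 1 — compute v_17(x) by factoring powers of 17 out of the numerator and denominator: v_17(3179/5) = 2. Step 2 — apply |x|_p = p^{-v_p(x)} = 17^{-2} = 1/289.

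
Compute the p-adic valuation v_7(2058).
v_7(2058) = 3

v_7(n) is the largest exponent k such that 7^k divides n. Factor out: 2058 = 7^3 · 6. (Sign doesn't affect v_p.) So v_7(2058) = 3.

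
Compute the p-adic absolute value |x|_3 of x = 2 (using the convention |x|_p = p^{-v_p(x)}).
|2|_3 = 1

Step 1 — compute v_3(x) by factoring powers of 3 out of the numerator and denominator: v_3(2) = 0. Step 2 — apply |x|_p = p^{-v_p(x)} = 3^{0} = 1.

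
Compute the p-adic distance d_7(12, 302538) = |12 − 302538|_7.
d_7(12, 302538) = 1/16807

Step 1 — x − y = 12 − 302538 = -302526. Step 2 — v_7(-302526) = 5 (factor: -302526 = −(7^5 · 18); the sign does not affect v_p). Step 3 — |x − y|_7 = 7^{-5} = 1/16807.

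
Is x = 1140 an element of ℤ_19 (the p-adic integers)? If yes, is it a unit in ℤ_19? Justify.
x ∈ ℤ_19 but not a unit; v_19(x) = 1 > 0

ℤ_19 = {x ∈ ℚ_19 : v_19(x) ≥ 0} and ℤ_19^× = {x ∈ ℤ_19 : v_19(x) = 0}. Here v_19(1140) = v_19(num) − v_19(den) = 1; compare against these criteria.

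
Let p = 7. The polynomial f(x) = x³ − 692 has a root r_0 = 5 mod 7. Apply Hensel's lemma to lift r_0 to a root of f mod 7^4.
r_3 = 481 (mod 2401)

Hensel: r_{i+1} = r_i − f(r_i)/f′(r_i) mod 7^{i+2}, where f′(x) = 3x². Iterate:
  r_0 = 5 (mod 7)
  r_1 = 40 (mod 49)
  r_2 = 138 (mod 343)
  r_3 = 481 (mod 2401)
Final: r = 481 with f(r) ≡ 0 mod 7^4.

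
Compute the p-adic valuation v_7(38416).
v_7(38416) = 4

v_7(n) is the largest exponent k such that 7^k divides n. Factor out: 38416 = 7^4 · 16. (Sign doesn't affect v_p.) So v_7(38416) = 4.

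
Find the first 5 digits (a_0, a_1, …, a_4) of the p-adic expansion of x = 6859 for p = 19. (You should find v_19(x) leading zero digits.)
(a_0, …, a_4) = (0, 0, 0, 1, 0)

v_19(6859) = 3, so a_0 = ... = a_2 = 0. Factor out: x = 19^3 · u with u = 1 a unit in ℤ_19. Expand u iteratively via a_{v+i} = u_i mod 19, u_{i+1} = (u_i − a_{v+i})/19:
  u_0 = 1;  a_3 = 1;  u_1 = (u_0 − 1)/19 = 0
  u_1 = 0;  a_4 = 0;  u_2 = (u_1 − 0)/19 = 0
Digits: (0, 0, 0, 1, 0).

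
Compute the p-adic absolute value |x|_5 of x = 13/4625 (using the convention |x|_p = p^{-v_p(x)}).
|13/4625|_5 = 125

Step 1 — compute v_5(x) by factoring powers of 5 out of the numerator and denominator: v_5(13/4625) = -3. Step 2 — apply |x|_p = p^{-v_p(x)} = 5^{3} = 125.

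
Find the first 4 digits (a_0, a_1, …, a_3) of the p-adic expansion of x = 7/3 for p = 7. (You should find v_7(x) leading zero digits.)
(a_0, …, a_3) = (0, 5, 4, 4)

v_7(7/3) = 1, so a_0 = ... = a_0 = 0. Factor out: x = 7^1 · u with u = 1/3 a unit in ℤ_7. Expand u iteratively via a_{v+i} = u_i mod 7, u_{i+1} = (u_i − a_{v+i})/7:
  u_0 = 1/3;  a_1 = 5;  u_1 = (u_0 − 5)/7 = -2/3
  u_1 = -2/3;  a_2 = 4;  u_2 = (u_1 − 4)/7 = -2/3
  u_2 = -2/3;  a_3 = 4;  u_3 = (u_2 − 4)/7 = -2/3
Digits: (0, 5, 4, 4).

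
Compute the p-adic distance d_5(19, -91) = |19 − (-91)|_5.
d_5(19, -91) = 1/5

Step 1 — x − y = 19 − (-91) = 110. Step 2 — v_5(110) = 1 (factor: 110 = (5^1 · 22); the sign does not affect v_p). Step 3 — |x − y|_5 = 5^{-1} = 1/5.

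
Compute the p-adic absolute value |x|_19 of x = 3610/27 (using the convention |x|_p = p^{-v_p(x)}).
|3610/27|_19 = 1/361

Step 1 — compute v_19(x) by factoring powers of 19 out of the numerator and denominator: v_19(3610/27) = 2. Step 2 — apply |x|_p = p^{-v_p(x)} = 19^{-2} = 1/361.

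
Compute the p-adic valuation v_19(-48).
v_19(-48) = 0

v_19(n) is the largest exponent k such that 19^k divides n. Factor out: -48 = -19^0 · 48. (Sign doesn't affect v_p.) So v_19(-48) = 0.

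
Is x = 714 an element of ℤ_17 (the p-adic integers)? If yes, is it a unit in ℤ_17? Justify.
x ∈ ℤ_17 but not a unit; v_17(x) = 1 > 0

ℤ_17 = {x ∈ ℚ_17 : v_17(x) ≥ 0} and ℤ_17^× = {x ∈ ℤ_17 : v_17(x) = 0}. Here v_17(714) = v_17(num) − v_17(den) = 1; compare against these criteria.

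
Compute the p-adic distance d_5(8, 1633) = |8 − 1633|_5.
d_5(8, 1633) = 1/125

Step 1 — x − y = 8 − 1633 = -1625. Step 2 — v_5(-1625) = 3 (factor: -1625 = −(5^3 · 13); the sign does not affect v_p). Step 3 — |x − y|_5 = 5^{-3} = 1/125.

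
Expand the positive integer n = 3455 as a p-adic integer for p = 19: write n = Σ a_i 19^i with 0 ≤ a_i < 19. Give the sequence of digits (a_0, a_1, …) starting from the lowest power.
(a_0, a_1, …) = (16, 10, 9)

Repeated division by 19 gives the digits low-to-high: 3455 = 16 + 10·19^1 + 9·19^2. Digit sequence: (16, 10, 9).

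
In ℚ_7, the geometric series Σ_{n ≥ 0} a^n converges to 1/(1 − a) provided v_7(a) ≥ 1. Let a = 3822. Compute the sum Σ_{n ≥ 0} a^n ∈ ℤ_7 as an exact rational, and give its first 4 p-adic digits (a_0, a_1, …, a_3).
Σ a^n = 1/(1 − a) = -1/3821;  first 4 digits = (1, 0, 1, 4)

v_7(a) = 2 ≥ 1, so the series converges in ℤ_7 to 1/(1 − a) = 1/(1 − 3822) = -1/3821. Expand this rational in ℤ_7: compute digits iteratively via d_i = x_i mod 7, x_{i+1} = (x_i − d_i)/7. The first 4 digits are (1, 0, 1, 4).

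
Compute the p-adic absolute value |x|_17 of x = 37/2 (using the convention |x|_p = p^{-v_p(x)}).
|37/2|_17 = 1

Step 1 — compute v_17(x) by factoring powers of 17 out of the numerator and denominator: v_17(37/2) = 0. Step 2 — apply |x|_p = p^{-v_p(x)} = 17^{0} = 1.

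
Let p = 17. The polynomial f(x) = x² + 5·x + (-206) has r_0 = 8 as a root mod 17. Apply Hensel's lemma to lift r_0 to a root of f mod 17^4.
r_3 = 46129 (mod 83521)

Hensel: r_{i+1} = r_i − f(r_i)·(f′(r_i))^{-1} mod 17^{i+2}, f′(x) = 2x + 5. Iterate:
  r_0 = 8 (mod 17)
  r_1 = 178 (mod 289)
  r_2 = 1912 (mod 4913)
  r_3 = 46129 (mod 83521)
Final: r = 46129 satisfies f(r) ≡ 0 mod 17^4.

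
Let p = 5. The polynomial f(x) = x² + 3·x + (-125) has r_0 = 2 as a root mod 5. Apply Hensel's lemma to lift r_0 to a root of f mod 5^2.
r_1 = 22 (mod 25)

Hensel: r_{i+1} = r_i − f(r_i)·(f′(r_i))^{-1} mod 5^{i+2}, f′(x) = 2x + 3. Iterate:
  r_0 = 2 (mod 5)
  r_1 = 22 (mod 25)
Final: r = 22 satisfies f(r) ≡ 0 mod 5^2.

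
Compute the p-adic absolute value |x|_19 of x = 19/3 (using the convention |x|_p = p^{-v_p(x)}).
|19/3|_19 = 1/19

Step 1 — compute v_19(x) by factoring powers of 19 out of the numerator and denominator: v_19(19/3) = 1. Step 2 — apply |x|_p = p^{-v_p(x)} = 19^{-1} = 1/19.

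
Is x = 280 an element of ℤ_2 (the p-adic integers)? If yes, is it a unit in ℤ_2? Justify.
x ∈ ℤ_2 but not a unit; v_2(x) = 3 > 0

ℤ_2 = {x ∈ ℚ_2 : v_2(x) ≥ 0} and ℤ_2^× = {x ∈ ℤ_2 : v_2(x) = 0}. Here v_2(280) = v_2(num) − v_2(den) = 3; compare against these criteria.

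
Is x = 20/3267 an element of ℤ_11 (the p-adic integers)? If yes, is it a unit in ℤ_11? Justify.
x ∉ ℤ_11 (v_11(x) = -2 < 0)

ℤ_11 = {x ∈ ℚ_11 : v_11(x) ≥ 0} and ℤ_11^× = {x ∈ ℤ_11 : v_11(x) = 0}. Here v_11(20/3267) = v_11(num) − v_11(den) = -2; compare against these criteria.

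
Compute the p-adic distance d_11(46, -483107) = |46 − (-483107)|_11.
d_11(46, -483107) = 1/161051

Step 1 — x − y = 46 − (-483107) = 483153. Step 2 — v_11(483153) = 5 (factor: 483153 = (11^5 · 3); the sign does not affect v_p). Step 3 — |x − y|_11 = 11^{-5} = 1/161051.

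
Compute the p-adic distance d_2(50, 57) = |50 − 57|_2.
d_2(50, 57) = 1

Step 1 — x − y = 50 − 57 = -7. Step 2 — v_2(-7) = 0 (factor: -7 = −(2^0 · 7); the sign does not affect v_p). Step 3 — |x − y|_2 = 2^{0} = 1.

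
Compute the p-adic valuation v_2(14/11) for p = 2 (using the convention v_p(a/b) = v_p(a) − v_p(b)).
v_2(14/11) = 1

Factor powers of 2 from the numerator and denominator of the reduced fraction: 14 = 2^1 · 7 and 11 = 2^0 · 11. Apply v_p(a/b) = v_p(a) − v_p(b): v_2(14/11) = 1 − 0 = 1.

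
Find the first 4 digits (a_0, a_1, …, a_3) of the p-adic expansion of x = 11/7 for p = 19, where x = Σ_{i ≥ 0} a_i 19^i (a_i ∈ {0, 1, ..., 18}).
(a_0, …, a_3) = (7, 16, 10, 13)

v_19(11/7) = 0 (numerator and denominator both coprime to 19), so x ∈ ℤ_19^×. Compute digits iteratively via a_i = x_i mod 19, x_{i+1} = (x_i − a_i)/19, with x_0 = x:
  x_0 = 11/7;  a_0 = 7;  x_1 = (x_0 − 7)/19 = -2/7
  x_1 = -2/7;  a_1 = 16;  x_2 = (x_1 − 16)/19 = -6/7
  x_2 = -6/7;  a_2 = 10;  x_3 = (x_2 − 10)/19 = -4/7
  x_3 = -4/7;  a_3 = 13;  x_4 = (x_3 − 13)/19 = -5/7
Digits: (7, 16, 10, 13).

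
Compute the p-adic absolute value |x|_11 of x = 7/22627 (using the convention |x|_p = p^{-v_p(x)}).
|7/22627|_11 = 1331

Step 1 — compute v_11(x) by factoring powers of 11 out of the numerator and denominator: v_11(7/22627) = -3. Step 2 — apply |x|_p = p^{-v_p(x)} = 11^{3} = 1331.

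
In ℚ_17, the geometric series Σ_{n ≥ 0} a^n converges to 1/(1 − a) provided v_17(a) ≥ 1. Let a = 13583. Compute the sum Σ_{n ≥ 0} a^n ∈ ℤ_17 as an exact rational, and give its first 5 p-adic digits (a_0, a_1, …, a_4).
Σ a^n = 1/(1 − a) = -1/13582;  first 5 digits = (1, 0, 13, 2, 16)

v_17(a) = 2 ≥ 1, so the series converges in ℤ_17 to 1/(1 − a) = 1/(1 − 13583) = -1/13582. Expand this rational in ℤ_17: compute digits iteratively via d_i = x_i mod 17, x_{i+1} = (x_i − d_i)/17. The first 5 digits are (1, 0, 13, 2, 16).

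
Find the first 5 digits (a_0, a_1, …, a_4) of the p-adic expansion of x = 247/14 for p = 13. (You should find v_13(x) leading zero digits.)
(a_0, …, a_4) = (0, 6, 8, 4, 8)

v_13(247/14) = 1, so a_0 = ... = a_0 = 0. Factor out: x = 13^1 · u with u = 19/14 a unit in ℤ_13. Expand u iteratively via a_{v+i} = u_i mod 13, u_{i+1} = (u_i − a_{v+i})/13:
  u_0 = 19/14;  a_1 = 6;  u_1 = (u_0 − 6)/13 = -5/14
  u_1 = -5/14;  a_2 = 8;  u_2 = (u_1 − 8)/13 = -9/14
  u_2 = -9/14;  a_3 = 4;  u_3 = (u_2 − 4)/13 = -5/14
  u_3 = -5/14;  a_4 = 8;  u_4 = (u_3 − 8)/13 = -9/14
Digits: (0, 6, 8, 4, 8).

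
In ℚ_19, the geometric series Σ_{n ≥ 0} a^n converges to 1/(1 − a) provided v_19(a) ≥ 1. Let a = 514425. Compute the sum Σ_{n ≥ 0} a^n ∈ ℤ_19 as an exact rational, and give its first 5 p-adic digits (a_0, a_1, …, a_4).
Σ a^n = 1/(1 − a) = -1/514424;  first 5 digits = (1, 0, 0, 18, 3)

v_19(a) = 3 ≥ 1, so the series converges in ℤ_19 to 1/(1 − a) = 1/(1 − 514425) = -1/514424. Expand this rational in ℤ_19: compute digits iteratively via d_i = x_i mod 19, x_{i+1} = (x_i − d_i)/19. The first 5 digits are (1, 0, 0, 18, 3).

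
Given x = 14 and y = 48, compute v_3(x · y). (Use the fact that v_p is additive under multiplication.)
v_3(672) = 1

v_p(x) = 0 (factor: 14 = 3^0 · 14); v_p(y) = 1 (factor: 48 = 3^1 · 16). Additivity: v_p(xy) = v_p(x) + v_p(y) = 0 + 1 = 1. (Direct check: xy = 672 = 3^1 · (224).)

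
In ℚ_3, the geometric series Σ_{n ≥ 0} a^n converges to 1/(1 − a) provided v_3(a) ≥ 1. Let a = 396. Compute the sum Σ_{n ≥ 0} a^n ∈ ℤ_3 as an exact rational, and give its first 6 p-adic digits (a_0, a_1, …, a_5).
Σ a^n = 1/(1 − a) = -1/395;  first 6 digits = (1, 0, 2, 2, 2, 1)

v_3(a) = 2 ≥ 1, so the series converges in ℤ_3 to 1/(1 − a) = 1/(1 − 396) = -1/395. Expand this rational in ℤ_3: compute digits iteratively via d_i = x_i mod 3, x_{i+1} = (x_i − d_i)/3. The first 6 digits are (1, 0, 2, 2, 2, 1).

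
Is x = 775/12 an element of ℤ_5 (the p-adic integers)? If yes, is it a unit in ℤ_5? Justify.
x ∈ ℤ_5 but not a unit; v_5(x) = 2 > 0

ℤ_5 = {x ∈ ℚ_5 : v_5(x) ≥ 0} and ℤ_5^× = {x ∈ ℤ_5 : v_5(x) = 0}. Here v_5(775/12) = v_5(num) − v_5(den) = 2; compare against these criteria.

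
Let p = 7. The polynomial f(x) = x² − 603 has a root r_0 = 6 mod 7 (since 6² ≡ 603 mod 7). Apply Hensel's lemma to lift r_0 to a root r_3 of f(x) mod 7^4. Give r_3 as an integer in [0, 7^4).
r_3 = 1609 (mod 2401)

Hensel's recurrence: r_{i+1} = r_i − f(r_i)·(f′(r_i))^{-1} mod 7^{i+2}, with f′(x) = 2x. Iterate:
  r_0 = 6 (mod 7)
  r_1 = 41 (mod 49)
  r_2 = 237 (mod 343)
  r_3 = 1609 (mod 2401)
Final: r_3 = 1609, and one checks f(r_3) ≡ 0 mod 7^4.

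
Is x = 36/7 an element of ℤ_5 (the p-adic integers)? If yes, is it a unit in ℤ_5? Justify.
x ∈ ℤ_5^× (unit); v_5(x) = 0

ℤ_5 = {x ∈ ℚ_5 : v_5(x) ≥ 0} and ℤ_5^× = {x ∈ ℤ_5 : v_5(x) = 0}. Here v_5(36/7) = v_5(num) − v_5(den) = 0; compare against these criteria.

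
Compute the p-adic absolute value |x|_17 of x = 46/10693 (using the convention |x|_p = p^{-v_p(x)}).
|46/10693|_17 = 289

Step 1 — compute v_17(x) by factoring powers of 17 out of the numerator and denominator: v_17(46/10693) = -2. Step 2 — apply |x|_p = p^{-v_p(x)} = 17^{2} = 289.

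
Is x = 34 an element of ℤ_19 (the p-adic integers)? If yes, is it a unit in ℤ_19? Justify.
x ∈ ℤ_19^× (unit); v_19(x) = 0

ℤ_19 = {x ∈ ℚ_19 : v_19(x) ≥ 0} and ℤ_19^× = {x ∈ ℤ_19 : v_19(x) = 0}. Here v_19(34) = v_19(num) − v_19(den) = 0; compare against these criteria.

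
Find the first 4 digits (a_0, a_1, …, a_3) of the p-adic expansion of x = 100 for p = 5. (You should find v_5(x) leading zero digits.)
(a_0, …, a_3) = (0, 0, 4, 0)

v_5(100) = 2, so a_0 = ... = a_1 = 0. Factor out: x = 5^2 · u with u = 4 a unit in ℤ_5. Expand u iteratively via a_{v+i} = u_i mod 5, u_{i+1} = (u_i − a_{v+i})/5:
  u_0 = 4;  a_2 = 4;  u_1 = (u_0 − 4)/5 = 0
  u_1 = 0;  a_3 = 0;  u_2 = (u_1 − 0)/5 = 0
Digits: (0, 0, 4, 0).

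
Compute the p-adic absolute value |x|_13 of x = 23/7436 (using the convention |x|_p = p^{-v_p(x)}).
|23/7436|_13 = 169

Step 1 — compute v_13(x) by factoring powers of 13 out of the numerator and denominator: v_13(23/7436) = -2. Step 2 — apply |x|_p = p^{-v_p(x)} = 13^{2} = 169.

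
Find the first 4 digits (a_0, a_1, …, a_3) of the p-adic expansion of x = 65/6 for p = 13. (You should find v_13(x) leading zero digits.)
(a_0, …, a_3) = (0, 3, 2, 2)

v_13(65/6) = 1, so a_0 = ... = a_0 = 0. Factor out: x = 13^1 · u with u = 5/6 a unit in ℤ_13. Expand u iteratively via a_{v+i} = u_i mod 13, u_{i+1} = (u_i − a_{v+i})/13:
  u_0 = 5/6;  a_1 = 3;  u_1 = (u_0 − 3)/13 = -1/6
  u_1 = -1/6;  a_2 = 2;  u_2 = (u_1 − 2)/13 = -1/6
  u_2 = -1/6;  a_3 = 2;  u_3 = (u_2 − 2)/13 = -1/6
Digits: (0, 3, 2, 2).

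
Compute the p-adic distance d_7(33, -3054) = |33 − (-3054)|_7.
d_7(33, -3054) = 1/343

Step 1 — x − y = 33 − (-3054) = 3087. Step 2 — v_7(3087) = 3 (factor: 3087 = (7^3 · 9); the sign does not affect v_p). Step 3 — |x − y|_7 = 7^{-3} = 1/343.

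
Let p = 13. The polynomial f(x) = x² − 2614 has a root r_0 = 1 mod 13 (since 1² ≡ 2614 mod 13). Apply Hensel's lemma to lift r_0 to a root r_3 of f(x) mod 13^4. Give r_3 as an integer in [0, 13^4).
r_3 = 9335 (mod 28561)

Hensel's recurrence: r_{i+1} = r_i − f(r_i)·(f′(r_i))^{-1} mod 13^{i+2}, with f′(x) = 2x. Iterate:
  r_0 = 1 (mod 13)
  r_1 = 40 (mod 169)
  r_2 = 547 (mod 2197)
  r_3 = 9335 (mod 28561)
Final: r_3 = 9335, and one checks f(r_3) ≡ 0 mod 13^4.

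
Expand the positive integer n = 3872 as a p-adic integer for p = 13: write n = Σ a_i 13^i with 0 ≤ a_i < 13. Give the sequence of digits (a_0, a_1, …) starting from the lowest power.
(a_0, a_1, …) = (11, 11, 9, 1)

Repeated division by 13 gives the digits low-to-high: 3872 = 11 + 11·13^1 + 9·13^2 + 1·13^3. Digit sequence: (11, 11, 9, 1).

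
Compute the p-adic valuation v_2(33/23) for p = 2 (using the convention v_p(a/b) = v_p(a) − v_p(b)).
v_2(33/23) = 0

Factor powers of 2 from the numerator and denominator of the reduced fraction: 33 = 2^0 · 33 and 23 = 2^0 · 23. Apply v_p(a/b) = v_p(a) − v_p(b): v_2(33/23) = 0 − 0 = 0.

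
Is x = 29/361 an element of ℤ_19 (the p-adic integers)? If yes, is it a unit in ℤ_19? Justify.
x ∉ ℤ_19 (v_19(x) = -2 < 0)

ℤ_19 = {x ∈ ℚ_19 : v_19(x) ≥ 0} and ℤ_19^× = {x ∈ ℤ_19 : v_19(x) = 0}. Here v_19(29/361) = v_19(num) − v_19(den) = -2; compare against these criteria.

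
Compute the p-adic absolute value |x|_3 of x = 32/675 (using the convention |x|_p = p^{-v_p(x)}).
|32/675|_3 = 27

Step 1 — compute v_3(x) by factoring powers of 3 out of the numerator and denominator: v_3(32/675) = -3. Step 2 — apply |x|_p = p^{-v_p(x)} = 3^{3} = 27.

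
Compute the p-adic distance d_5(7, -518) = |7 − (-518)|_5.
d_5(7, -518) = 1/25

Step 1 — x − y = 7 − (-518) = 525. Step 2 — v_5(525) = 2 (factor: 525 = (5^2 · 21); the sign does not affect v_p). Step 3 — |x − y|_5 = 5^{-2} = 1/25.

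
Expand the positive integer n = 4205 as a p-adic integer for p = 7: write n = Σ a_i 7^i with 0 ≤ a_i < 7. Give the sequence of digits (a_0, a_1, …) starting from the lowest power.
(a_0, a_1, …) = (5, 5, 1, 5, 1)

Repeated division by 7 gives the digits low-to-high: 4205 = 5 + 5·7^1 + 1·7^2 + 5·7^3 + 1·7^4. Digit sequence: (5, 5, 1, 5, 1).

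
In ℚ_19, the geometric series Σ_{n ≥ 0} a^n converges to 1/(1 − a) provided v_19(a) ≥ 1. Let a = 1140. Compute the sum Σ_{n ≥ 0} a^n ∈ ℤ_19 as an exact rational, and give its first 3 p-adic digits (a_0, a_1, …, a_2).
Σ a^n = 1/(1 − a) = -1/1139;  first 3 digits = (1, 3, 12)

v_19(a) = 1 ≥ 1, so the series converges in ℤ_19 to 1/(1 − a) = 1/(1 − 1140) = -1/1139. Expand this rational in ℤ_19: compute digits iteratively via d_i = x_i mod 19, x_{i+1} = (x_i − d_i)/19. The first 3 digits are (1, 3, 12).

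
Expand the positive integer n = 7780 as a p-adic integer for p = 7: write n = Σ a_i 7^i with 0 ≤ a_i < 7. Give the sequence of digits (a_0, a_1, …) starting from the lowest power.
(a_0, a_1, …) = (3, 5, 4, 1, 3)

Repeated division by 7 gives the digits low-to-high: 7780 = 3 + 5·7^1 + 4·7^2 + 1·7^3 + 3·7^4. Digit sequence: (3, 5, 4, 1, 3).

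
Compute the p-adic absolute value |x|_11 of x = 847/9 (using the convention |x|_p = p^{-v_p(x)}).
|847/9|_11 = 1/121

Step 1 — compute v_11(x) by factoring powers of 11 out of the numerator and denominator: v_11(847/9) = 2. Step 2 — apply |x|_p = p^{-v_p(x)} = 11^{-2} = 1/121.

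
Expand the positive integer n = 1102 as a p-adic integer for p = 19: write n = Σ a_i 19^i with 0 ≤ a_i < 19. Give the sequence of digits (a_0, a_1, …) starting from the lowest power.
(a_0, a_1, …) = (0, 1, 3)

Repeated division by 19 gives the digits low-to-high: 1102 = 1·19^1 + 3·19^2. Digit sequence: (0, 1, 3).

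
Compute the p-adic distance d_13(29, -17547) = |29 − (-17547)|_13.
d_13(29, -17547) = 1/2197

Step 1 — x − y = 29 − (-17547) = 17576. Step 2 — v_13(17576) = 3 (factor: 17576 = (13^3 · 8); the sign does not affect v_p). Step 3 — |x − y|_13 = 13^{-3} = 1/2197.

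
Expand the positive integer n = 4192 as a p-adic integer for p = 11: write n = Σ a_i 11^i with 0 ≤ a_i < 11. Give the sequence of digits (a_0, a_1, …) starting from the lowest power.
(a_0, a_1, …) = (1, 7, 1, 3)

Repeated division by 11 gives the digits low-to-high: 4192 = 1 + 7·11^1 + 1·11^2 + 3·11^3. Digit sequence: (1, 7, 1, 3).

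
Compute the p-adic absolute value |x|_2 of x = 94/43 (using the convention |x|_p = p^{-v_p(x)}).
|94/43|_2 = 1/2

Step 1 — compute v_2(x) by factoring powers of 2 out of the numerator and denominator: v_2(94/43) = 1. Step 2 — apply |x|_p = p^{-v_p(x)} = 2^{-1} = 1/2.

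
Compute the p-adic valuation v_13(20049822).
v_13(20049822) = 5

v_13(n) is the largest exponent k such that 13^k divides n. Factor out: 20049822 = 13^5 · 54. (Sign doesn't affect v_p.) So v_13(20049822) = 5.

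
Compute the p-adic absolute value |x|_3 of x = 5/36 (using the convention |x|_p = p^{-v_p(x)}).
|5/36|_3 = 9

Step 1 — compute v_3(x) by factoring powers of 3 out of the numerator and denominator: v_3(5/36) = -2. Step 2 — apply |x|_p = p^{-v_p(x)} = 3^{2} = 9.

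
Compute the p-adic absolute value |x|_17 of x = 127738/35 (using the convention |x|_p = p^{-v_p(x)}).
|127738/35|_17 = 1/4913

Step 1 — compute v_17(x) by factoring powers of 17 out of the numerator and denominator: v_17(127738/35) = 3. Step 2 — apply |x|_p = p^{-v_p(x)} = 17^{-3} = 1/4913.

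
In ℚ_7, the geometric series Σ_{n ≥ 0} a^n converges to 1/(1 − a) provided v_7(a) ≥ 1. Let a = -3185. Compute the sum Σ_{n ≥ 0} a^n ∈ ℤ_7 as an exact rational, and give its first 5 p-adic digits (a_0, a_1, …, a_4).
Σ a^n = 1/(1 − a) = 1/3186;  first 5 digits = (1, 0, 5, 4, 2)

v_7(a) = 2 ≥ 1, so the series converges in ℤ_7 to 1/(1 − a) = 1/(1 − (-3185)) = 1/3186. Expand this rational in ℤ_7: compute digits iteratively via d_i = x_i mod 7, x_{i+1} = (x_i − d_i)/7. The first 5 digits are (1, 0, 5, 4, 2).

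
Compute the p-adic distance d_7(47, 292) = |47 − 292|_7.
d_7(47, 292) = 1/49

Step 1 — x − y = 47 − 292 = -245. Step 2 — v_7(-245) = 2 (factor: -245 = −(7^2 · 5); the sign does not affect v_p). Step 3 — |x − y|_7 = 7^{-2} = 1/49.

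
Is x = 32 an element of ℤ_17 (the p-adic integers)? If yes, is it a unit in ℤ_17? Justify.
x ∈ ℤ_17^× (unit); v_17(x) = 0

ℤ_17 = {x ∈ ℚ_17 : v_17(x) ≥ 0} and ℤ_17^× = {x ∈ ℤ_17 : v_17(x) = 0}. Here v_17(32) = v_17(num) − v_17(den) = 0; compare against these criteria.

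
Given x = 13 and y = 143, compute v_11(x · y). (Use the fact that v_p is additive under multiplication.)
v_11(1859) = 1

v_p(x) = 0 (factor: 13 = 11^0 · 13); v_p(y) = 1 (factor: 143 = 11^1 · 13). Additivity: v_p(xy) = v_p(x) + v_p(y) = 0 + 1 = 1. (Direct check: xy = 1859 = 11^1 · (169).)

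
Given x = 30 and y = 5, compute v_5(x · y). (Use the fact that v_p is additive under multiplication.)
v_5(150) = 2

v_p(x) = 1 (factor: 30 = 5^1 · 6); v_p(y) = 1 (factor: 5 = 5^1 · 1). Additivity: v_p(xy) = v_p(x) + v_p(y) = 1 + 1 = 2. (Direct check: xy = 150 = 5^2 · (6).)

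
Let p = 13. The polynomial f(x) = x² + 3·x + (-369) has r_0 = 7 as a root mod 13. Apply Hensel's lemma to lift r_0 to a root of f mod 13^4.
r_3 = 17700 (mod 28561)

Hensel: r_{i+1} = r_i − f(r_i)·(f′(r_i))^{-1} mod 13^{i+2}, f′(x) = 2x + 3. Iterate:
  r_0 = 7 (mod 13)
  r_1 = 124 (mod 169)
  r_2 = 124 (mod 2197)
  r_3 = 17700 (mod 28561)
Final: r = 17700 satisfies f(r) ≡ 0 mod 13^4.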